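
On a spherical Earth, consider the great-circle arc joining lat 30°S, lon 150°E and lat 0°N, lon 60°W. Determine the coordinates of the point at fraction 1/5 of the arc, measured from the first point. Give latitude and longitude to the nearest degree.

Convert each endpoint to a unit vector on the sphere (x = cos φ cos λ, y = cos φ sin λ, z = sin φ).
The central angle between the endpoints is δ = arccos(p₁·p₂) ≈ 2.419 rad (138.6°).
Interpolate at f = 1/5 with slerp weights a = sin((1−f)δ)/sin δ ≈ 1.413, b = sin(fδ)/sin δ ≈ 0.703.
p = a·p₁ + b·p₂ ≈ (-0.708, 0.003, -0.706); φ = arcsin(p_z) ≈ -44.94°, λ = atan2(p_y, p_x) ≈ 179.78°.

≈ lat 45°S, lon 180°E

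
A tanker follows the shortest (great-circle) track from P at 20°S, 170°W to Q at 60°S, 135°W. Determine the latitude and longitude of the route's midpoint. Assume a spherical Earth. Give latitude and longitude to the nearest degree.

≈ 41°S, 158°W

Convert each endpoint to a unit vector on the sphere (x = cos φ cos λ, y = cos φ sin λ, z = sin φ).
The central angle between the endpoints is δ = arccos(p₁·p₂) ≈ 0.822 rad (47.1°).
Interpolate at f = 1/2 with slerp weights a = sin((1−f)δ)/sin δ ≈ 0.545, b = sin(fδ)/sin δ ≈ 0.545.
p = a·p₁ + b·p₂ ≈ (-0.698, -0.282, -0.659); φ = arcsin(p_z) ≈ -41.21°, λ = atan2(p_y, p_x) ≈ -158.00°.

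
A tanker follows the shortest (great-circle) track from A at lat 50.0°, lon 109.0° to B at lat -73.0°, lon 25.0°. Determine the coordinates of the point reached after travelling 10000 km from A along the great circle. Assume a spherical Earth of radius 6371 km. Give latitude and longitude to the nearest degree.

From cos δ = sin φ₁ sin φ₂ + cos φ₁ cos φ₂ cos Δλ, the central angle is δ ≈ 2.364 rad (135.5°). The total great-circle distance is δ·R ≈ 2.364 × 6371 ≈ 15064 km, so the target fraction is f = 10000/15064 ≈ 0.664.
Interpolate at f ≈ 0.664 with slerp weights a = sin((1−f)δ)/sin δ ≈ 1.018, b = sin(fδ)/sin δ ≈ 1.426.
p = a·p₁ + b·p₂ ≈ (0.165, 0.795, -0.584); φ = arcsin(p_z) ≈ -35.73°, λ = atan2(p_y, p_x) ≈ 78.28°.

≈ lat -36°, lon 78°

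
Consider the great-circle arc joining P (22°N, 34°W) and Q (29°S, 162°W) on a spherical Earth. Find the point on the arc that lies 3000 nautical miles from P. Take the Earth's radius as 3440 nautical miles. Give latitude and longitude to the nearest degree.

The haversine formula gives a central angle δ ≈ 2.320 rad (132.9°) between the endpoints. The total great-circle distance is δ·R ≈ 2.320 × 3440 ≈ 7980 nmi, so the target fraction is f = 3000/7980 ≈ 0.376.
Interpolate at f ≈ 0.376 with slerp weights a = sin((1−f)δ)/sin δ ≈ 1.355, b = sin(fδ)/sin δ ≈ 1.045.
p = a·p₁ + b·p₂ ≈ (0.172, -0.985, 0.001); φ = arcsin(p_z) ≈ 0.04°, λ = atan2(p_y, p_x) ≈ -80.10°.

≈ (0°N, 80°W)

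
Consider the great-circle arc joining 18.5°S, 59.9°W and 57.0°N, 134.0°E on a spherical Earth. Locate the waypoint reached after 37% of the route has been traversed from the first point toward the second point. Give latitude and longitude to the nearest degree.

The haversine formula gives a central angle δ ≈ 2.446 rad (140.1°) between the endpoints.
Interpolate at f = 0.37 with slerp weights a = sin((1−f)δ)/sin δ ≈ 1.559, b = sin(fδ)/sin δ ≈ 1.227.
p = a·p₁ + b·p₂ ≈ (0.277, -0.799, 0.534); φ = arcsin(p_z) ≈ 32.28°, λ = atan2(p_y, p_x) ≈ -70.84°.

≈ 32°N, 71°W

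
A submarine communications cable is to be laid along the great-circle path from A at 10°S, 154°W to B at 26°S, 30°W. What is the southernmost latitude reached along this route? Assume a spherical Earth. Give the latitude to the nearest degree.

≈ 36°S

The great circle lies in the plane with unit normal n̂ = (p₁ × p₂)/|p₁ × p₂|.
Here n̂_z ≈ +0.808; the vertex latitude is φ_max = arccos|n̂_z| ≈ 36.1°.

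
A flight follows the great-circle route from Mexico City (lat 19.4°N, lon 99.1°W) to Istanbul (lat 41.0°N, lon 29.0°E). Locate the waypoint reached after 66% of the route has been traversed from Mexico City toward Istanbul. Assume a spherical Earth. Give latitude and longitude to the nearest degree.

From cos δ = sin φ₁ sin φ₂ + cos φ₁ cos φ₂ cos Δλ, the central angle is δ ≈ 1.794 rad (102.8°).
Interpolate at f = 0.66 with slerp weights a = sin((1−f)δ)/sin δ ≈ 0.587, b = sin(fδ)/sin δ ≈ 0.950.
p = a·p₁ + b·p₂ ≈ (0.539, -0.200, 0.818); φ = arcsin(p_z) ≈ 54.90°, λ = atan2(p_y, p_x) ≈ -20.31°.

≈ lat 55°N, lon 20°W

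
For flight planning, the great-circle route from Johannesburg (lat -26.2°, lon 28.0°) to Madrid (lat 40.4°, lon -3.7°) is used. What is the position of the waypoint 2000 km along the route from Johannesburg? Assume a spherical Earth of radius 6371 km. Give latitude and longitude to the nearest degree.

Write both endpoints as unit vectors p₁, p₂ with components (cos φ cos λ, cos φ sin λ, sin φ).
The central angle between the endpoints is δ = arccos(p₁·p₂) ≈ 1.271 rad (72.8°). The total great-circle distance is δ·R ≈ 1.271 × 6371 ≈ 8098 km, so the target fraction is f = 2000/8098 ≈ 0.247.
Interpolate at f ≈ 0.247 with slerp weights a = sin((1−f)δ)/sin δ ≈ 0.856, b = sin(fδ)/sin δ ≈ 0.323.
p = a·p₁ + b·p₂ ≈ (0.924, 0.345, -0.168); φ = arcsin(p_z) ≈ -9.69°, λ = atan2(p_y, p_x) ≈ 20.46°.

≈ lat -10°, lon 20°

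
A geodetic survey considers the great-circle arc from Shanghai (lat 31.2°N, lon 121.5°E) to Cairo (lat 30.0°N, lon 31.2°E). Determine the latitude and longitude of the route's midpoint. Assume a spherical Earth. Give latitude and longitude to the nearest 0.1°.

≈ lat 40.0°N, lon 76.0°E

Convert each endpoint to a unit vector on the sphere (x = cos φ cos λ, y = cos φ sin λ, z = sin φ).
The central angle between the endpoints is δ = arccos(p₁·p₂) ≈ 1.313 rad (75.2°).
Interpolate at f = 1/2 with slerp weights a = sin((1−f)δ)/sin δ ≈ 0.631, b = sin(fδ)/sin δ ≈ 0.631.
p = a·p₁ + b·p₂ ≈ (0.185, 0.743, 0.643); φ = arcsin(p_z) ≈ 39.98°, λ = atan2(p_y, p_x) ≈ 75.99°.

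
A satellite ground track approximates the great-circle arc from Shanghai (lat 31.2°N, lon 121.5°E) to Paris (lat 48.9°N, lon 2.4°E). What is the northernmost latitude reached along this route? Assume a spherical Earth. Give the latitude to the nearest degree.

≈ 60°N

The great circle lies in the plane with unit normal n̂ = (p₁ × p₂)/|p₁ × p₂|.
Here n̂_z ≈ -0.495; the vertex latitude is φ_max = arccos|n̂_z| ≈ 60.3°.
Check via Clairaut: cos φ_max = |cos φ₁| · sin C = cos(31.2°)·sin(35.3°) ≈ 0.495, again giving ≈ 60.3°.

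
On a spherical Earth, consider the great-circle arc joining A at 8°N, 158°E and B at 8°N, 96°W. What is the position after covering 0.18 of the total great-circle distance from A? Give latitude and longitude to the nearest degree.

The haversine formula gives a central angle δ ≈ 1.824 rad (104.5°) between the endpoints.
Interpolate at f = 0.18 with slerp weights a = sin((1−f)δ)/sin δ ≈ 1.030, b = sin(fδ)/sin δ ≈ 0.333.
p = a·p₁ + b·p₂ ≈ (-0.980, 0.054, 0.190); φ = arcsin(p_z) ≈ 10.94°, λ = atan2(p_y, p_x) ≈ 176.85°.

≈ 11°N, 177°E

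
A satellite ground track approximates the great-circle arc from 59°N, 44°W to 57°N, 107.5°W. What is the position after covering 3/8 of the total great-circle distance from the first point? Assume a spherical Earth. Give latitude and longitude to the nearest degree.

Convert each endpoint to a unit vector on the sphere (x = cos φ cos λ, y = cos φ sin λ, z = sin φ).
The central angle between the endpoints is δ = arccos(p₁·p₂) ≈ 0.566 rad (32.4°).
Interpolate at f = 3/8 with slerp weights a = sin((1−f)δ)/sin δ ≈ 0.646, b = sin(fδ)/sin δ ≈ 0.393.
p = a·p₁ + b·p₂ ≈ (0.175, -0.435, 0.883); φ = arcsin(p_z) ≈ 62.03°, λ = atan2(p_y, p_x) ≈ -68.09°.

≈ 62°N, 68°W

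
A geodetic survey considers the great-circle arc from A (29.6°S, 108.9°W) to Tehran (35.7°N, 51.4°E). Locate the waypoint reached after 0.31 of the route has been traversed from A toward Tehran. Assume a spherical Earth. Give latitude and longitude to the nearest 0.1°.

≈ (1.6°S, 64.8°W)

Write both endpoints as unit vectors p₁, p₂ with components (cos φ cos λ, cos φ sin λ, sin φ).
The central angle between the endpoints is δ = arccos(p₁·p₂) ≈ 2.834 rad (162.4°).
Interpolate at f = 0.31 with slerp weights a = sin((1−f)δ)/sin δ ≈ 3.060, b = sin(fδ)/sin δ ≈ 2.541.
p = a·p₁ + b·p₂ ≈ (0.426, -0.904, -0.029); φ = arcsin(p_z) ≈ -1.64°, λ = atan2(p_y, p_x) ≈ -64.80°.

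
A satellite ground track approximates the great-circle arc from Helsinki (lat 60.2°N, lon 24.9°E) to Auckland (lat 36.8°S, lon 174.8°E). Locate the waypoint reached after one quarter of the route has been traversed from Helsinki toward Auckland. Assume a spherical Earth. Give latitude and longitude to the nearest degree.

≈ lat 61°N, lon 106°E

Write both endpoints as unit vectors p₁, p₂ with components (cos φ cos λ, cos φ sin λ, sin φ).
The central angle between the endpoints is δ = arccos(p₁·p₂) ≈ 2.614 rad (149.8°).
Interpolate at f = 1/4 with slerp weights a = sin((1−f)δ)/sin δ ≈ 1.838, b = sin(fδ)/sin δ ≈ 1.208.
p = a·p₁ + b·p₂ ≈ (-0.135, 0.472, 0.871); φ = arcsin(p_z) ≈ 60.59°, λ = atan2(p_y, p_x) ≈ 105.94°.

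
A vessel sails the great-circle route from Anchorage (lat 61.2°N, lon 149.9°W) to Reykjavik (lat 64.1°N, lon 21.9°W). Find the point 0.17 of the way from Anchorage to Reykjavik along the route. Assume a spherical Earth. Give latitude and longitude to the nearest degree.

≈ lat 68°N, lon 140°W

Write both endpoints as unit vectors p₁, p₂ with components (cos φ cos λ, cos φ sin λ, sin φ).
The central angle between the endpoints is δ = arccos(p₁·p₂) ≈ 0.852 rad (48.8°).
Interpolate at f = 0.17 with slerp weights a = sin((1−f)δ)/sin δ ≈ 0.863, b = sin(fδ)/sin δ ≈ 0.192.
p = a·p₁ + b·p₂ ≈ (-0.282, -0.240, 0.929); φ = arcsin(p_z) ≈ 68.27°, λ = atan2(p_y, p_x) ≈ -139.63°.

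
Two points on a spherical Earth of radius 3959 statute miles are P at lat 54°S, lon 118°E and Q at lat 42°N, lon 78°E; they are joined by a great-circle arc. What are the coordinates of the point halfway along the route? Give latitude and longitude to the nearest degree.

≈ lat 6°S, lon 96°E

The haversine formula gives a central angle δ ≈ 1.779 rad (101.9°) between the endpoints.
Interpolate at f = 1/2 with slerp weights a = sin((1−f)δ)/sin δ ≈ 0.794, b = sin(fδ)/sin δ ≈ 0.794.
p = a·p₁ + b·p₂ ≈ (-0.096, 0.989, -0.111); φ = arcsin(p_z) ≈ -6.38°, λ = atan2(p_y, p_x) ≈ 95.57°.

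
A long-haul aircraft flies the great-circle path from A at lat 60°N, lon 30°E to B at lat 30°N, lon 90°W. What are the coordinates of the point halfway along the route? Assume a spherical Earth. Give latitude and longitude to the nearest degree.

≈ lat 61°N, lon 55°W

Convert each endpoint to a unit vector on the sphere (x = cos φ cos λ, y = cos φ sin λ, z = sin φ).
The central angle between the endpoints is δ = arccos(p₁·p₂) ≈ 1.353 rad (77.5°).
Interpolate at f = 1/2 with slerp weights a = sin((1−f)δ)/sin δ ≈ 0.641, b = sin(fδ)/sin δ ≈ 0.641.
p = a·p₁ + b·p₂ ≈ (0.278, -0.395, 0.876); φ = arcsin(p_z) ≈ 61.14°, λ = atan2(p_y, p_x) ≈ -54.90°.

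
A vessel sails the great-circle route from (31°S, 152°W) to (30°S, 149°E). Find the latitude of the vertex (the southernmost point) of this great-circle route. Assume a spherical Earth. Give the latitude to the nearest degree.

The great circle lies in the plane with unit normal n̂ = (p₁ × p₂)/|p₁ × p₂|.
Here n̂_z ≈ -0.828; the vertex latitude is φ_max = arccos|n̂_z| ≈ 34.1°.
Check via Clairaut: cos φ_max = |cos φ₁| · sin C = cos(31.0°)·sin(105.0°) ≈ 0.828, again giving ≈ 34.1°.

≈ 34°S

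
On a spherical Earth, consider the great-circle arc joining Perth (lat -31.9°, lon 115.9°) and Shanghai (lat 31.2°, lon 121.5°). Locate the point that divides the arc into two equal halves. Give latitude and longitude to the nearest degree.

≈ lat 0°, lon 119°

The haversine formula gives a central angle δ ≈ 1.105 rad (63.3°) between the endpoints.
Interpolate at f = 1/2 with slerp weights a = sin((1−f)δ)/sin δ ≈ 0.587, b = sin(fδ)/sin δ ≈ 0.587.
p = a·p₁ + b·p₂ ≈ (-0.480, 0.877, -0.006); φ = arcsin(p_z) ≈ -0.35°, λ = atan2(p_y, p_x) ≈ 118.71°.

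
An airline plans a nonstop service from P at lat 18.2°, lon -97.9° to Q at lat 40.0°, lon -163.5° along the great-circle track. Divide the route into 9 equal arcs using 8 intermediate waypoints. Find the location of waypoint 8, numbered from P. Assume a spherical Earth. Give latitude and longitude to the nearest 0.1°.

≈ lat 39.6°, lon -154.9°

Convert each endpoint to a unit vector on the sphere (x = cos φ cos λ, y = cos φ sin λ, z = sin φ).
The central angle between the endpoints is δ = arccos(p₁·p₂) ≈ 1.046 rad (59.9°).
Interpolate at f = 8/9 with slerp weights a = sin((1−f)δ)/sin δ ≈ 0.134, b = sin(fδ)/sin δ ≈ 0.926.
p = a·p₁ + b·p₂ ≈ (-0.698, -0.328, 0.637); φ = arcsin(p_z) ≈ 39.58°, λ = atan2(p_y, p_x) ≈ -154.85°.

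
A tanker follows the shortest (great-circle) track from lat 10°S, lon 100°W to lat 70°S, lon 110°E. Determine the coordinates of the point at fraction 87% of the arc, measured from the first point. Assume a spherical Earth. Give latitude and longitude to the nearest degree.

≈ lat 79°S, lon 145°E

Write both endpoints as unit vectors p₁, p₂ with components (cos φ cos λ, cos φ sin λ, sin φ).
The central angle between the endpoints is δ = arccos(p₁·p₂) ≈ 1.700 rad (97.4°).
Interpolate at f = 0.87 with slerp weights a = sin((1−f)δ)/sin δ ≈ 0.221, b = sin(fδ)/sin δ ≈ 1.004.
p = a·p₁ + b·p₂ ≈ (-0.155, 0.108, -0.982); φ = arcsin(p_z) ≈ -79.09°, λ = atan2(p_y, p_x) ≈ 145.08°.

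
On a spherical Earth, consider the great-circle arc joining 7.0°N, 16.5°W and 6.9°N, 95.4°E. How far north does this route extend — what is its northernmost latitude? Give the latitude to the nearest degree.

≈ 12°N

The great circle lies in the plane with unit normal n̂ = (p₁ × p₂)/|p₁ × p₂|.
Here n̂_z ≈ +0.977; the vertex latitude is φ_max = arccos|n̂_z| ≈ 12.3°.
Check via Clairaut: cos φ_max = |cos φ₁| · sin C = cos(7.0°)·sin(79.9°) ≈ 0.977, again giving ≈ 12.3°.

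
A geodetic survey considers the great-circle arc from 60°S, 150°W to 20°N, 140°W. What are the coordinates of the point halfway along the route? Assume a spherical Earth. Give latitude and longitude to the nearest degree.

Write both endpoints as unit vectors p₁, p₂ with components (cos φ cos λ, cos φ sin λ, sin φ).
The central angle between the endpoints is δ = arccos(p₁·p₂) ≈ 1.404 rad (80.4°).
Interpolate at f = 1/2 with slerp weights a = sin((1−f)δ)/sin δ ≈ 0.655, b = sin(fδ)/sin δ ≈ 0.655.
p = a·p₁ + b·p₂ ≈ (-0.755, -0.559, -0.343); φ = arcsin(p_z) ≈ -20.06°, λ = atan2(p_y, p_x) ≈ -143.47°.

≈ 20°S, 143°W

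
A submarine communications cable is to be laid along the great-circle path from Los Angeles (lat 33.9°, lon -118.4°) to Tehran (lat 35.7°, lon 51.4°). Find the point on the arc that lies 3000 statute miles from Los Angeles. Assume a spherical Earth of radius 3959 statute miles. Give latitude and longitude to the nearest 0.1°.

≈ lat 75.7°, lon -93.3°

The haversine formula gives a central angle δ ≈ 1.916 rad (109.8°) between the endpoints. The total great-circle distance is δ·R ≈ 1.916 × 3959 ≈ 7583 mi, so the target fraction is f = 3000/7583 ≈ 0.396.
Interpolate at f ≈ 0.396 with slerp weights a = sin((1−f)δ)/sin δ ≈ 0.973, b = sin(fδ)/sin δ ≈ 0.730.
p = a·p₁ + b·p₂ ≈ (-0.014, -0.247, 0.969); φ = arcsin(p_z) ≈ 75.67°, λ = atan2(p_y, p_x) ≈ -93.29°.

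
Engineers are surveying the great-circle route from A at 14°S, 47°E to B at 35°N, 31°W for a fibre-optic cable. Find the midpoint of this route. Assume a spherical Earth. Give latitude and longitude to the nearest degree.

≈ 13°N, 12°E

Write both endpoints as unit vectors p₁, p₂ with components (cos φ cos λ, cos φ sin λ, sin φ).
The central angle between the endpoints is δ = arccos(p₁·p₂) ≈ 1.544 rad (88.5°).
Interpolate at f = 1/2 with slerp weights a = sin((1−f)δ)/sin δ ≈ 0.698, b = sin(fδ)/sin δ ≈ 0.698.
p = a·p₁ + b·p₂ ≈ (0.952, 0.201, 0.231); φ = arcsin(p_z) ≈ 13.38°, λ = atan2(p_y, p_x) ≈ 11.91°.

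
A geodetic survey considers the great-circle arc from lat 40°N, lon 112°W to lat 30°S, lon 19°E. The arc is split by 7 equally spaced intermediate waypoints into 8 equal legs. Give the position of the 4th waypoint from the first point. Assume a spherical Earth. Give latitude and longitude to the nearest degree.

Write both endpoints as unit vectors p₁, p₂ with components (cos φ cos λ, cos φ sin λ, sin φ).
The central angle between the endpoints is δ = arccos(p₁·p₂) ≈ 2.429 rad (139.2°).
Interpolate at f = 4/8 with slerp weights a = sin((1−f)δ)/sin δ ≈ 1.433, b = sin(fδ)/sin δ ≈ 1.433.
p = a·p₁ + b·p₂ ≈ (0.762, -0.614, 0.205); φ = arcsin(p_z) ≈ 11.81°, λ = atan2(p_y, p_x) ≈ -38.84°.

≈ lat 12°N, lon 39°W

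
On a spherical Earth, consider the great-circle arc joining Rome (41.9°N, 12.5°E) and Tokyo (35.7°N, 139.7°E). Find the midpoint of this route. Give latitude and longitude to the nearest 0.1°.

Convert each endpoint to a unit vector on the sphere (x = cos φ cos λ, y = cos φ sin λ, z = sin φ).
The central angle between the endpoints is δ = arccos(p₁·p₂) ≈ 1.547 rad (88.6°).
Interpolate at f = 1/2 with slerp weights a = sin((1−f)δ)/sin δ ≈ 0.699, b = sin(fδ)/sin δ ≈ 0.699.
p = a·p₁ + b·p₂ ≈ (0.075, 0.480, 0.874); φ = arcsin(p_z) ≈ 60.96°, λ = atan2(p_y, p_x) ≈ 81.11°.

≈ (61.0°N, 81.1°E)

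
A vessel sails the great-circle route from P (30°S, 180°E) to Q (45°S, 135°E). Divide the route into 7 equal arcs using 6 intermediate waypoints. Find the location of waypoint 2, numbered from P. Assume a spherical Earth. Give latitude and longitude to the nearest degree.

From cos δ = sin φ₁ sin φ₂ + cos φ₁ cos φ₂ cos Δλ, the central angle is δ ≈ 0.666 rad (38.1°).
Interpolate at f = 2/7 with slerp weights a = sin((1−f)δ)/sin δ ≈ 0.741, b = sin(fδ)/sin δ ≈ 0.306.
p = a·p₁ + b·p₂ ≈ (-0.795, 0.153, -0.587); φ = arcsin(p_z) ≈ -35.95°, λ = atan2(p_y, p_x) ≈ 169.10°.

≈ (36°S, 169°E)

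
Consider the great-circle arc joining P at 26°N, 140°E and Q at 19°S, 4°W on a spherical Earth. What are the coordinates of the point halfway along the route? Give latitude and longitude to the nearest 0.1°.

≈ 11.2°N, 63.5°E

Write both endpoints as unit vectors p₁, p₂ with components (cos φ cos λ, cos φ sin λ, sin φ).
The central angle between the endpoints is δ = arccos(p₁·p₂) ≈ 2.550 rad (146.1°).
Interpolate at f = 1/2 with slerp weights a = sin((1−f)δ)/sin δ ≈ 1.716, b = sin(fδ)/sin δ ≈ 1.716.
p = a·p₁ + b·p₂ ≈ (0.437, 0.878, 0.194); φ = arcsin(p_z) ≈ 11.16°, λ = atan2(p_y, p_x) ≈ 63.54°.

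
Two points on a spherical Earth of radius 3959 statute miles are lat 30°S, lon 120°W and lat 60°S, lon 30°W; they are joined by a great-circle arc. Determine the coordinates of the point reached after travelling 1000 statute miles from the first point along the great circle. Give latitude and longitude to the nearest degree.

≈ lat 42°S, lon 109°W

Write both endpoints as unit vectors p₁, p₂ with components (cos φ cos λ, cos φ sin λ, sin φ).
The central angle between the endpoints is δ = arccos(p₁·p₂) ≈ 1.123 rad (64.3°). The total great-circle distance is δ·R ≈ 1.123 × 3959 ≈ 4446 mi, so the target fraction is f = 1000/4446 ≈ 0.225.
Interpolate at f ≈ 0.225 with slerp weights a = sin((1−f)δ)/sin δ ≈ 0.848, b = sin(fδ)/sin δ ≈ 0.277.
p = a·p₁ + b·p₂ ≈ (-0.247, -0.705, -0.664); φ = arcsin(p_z) ≈ -41.62°, λ = atan2(p_y, p_x) ≈ -109.31°.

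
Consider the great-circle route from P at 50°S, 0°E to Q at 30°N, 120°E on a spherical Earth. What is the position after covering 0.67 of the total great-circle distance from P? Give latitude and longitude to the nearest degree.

≈ 2°S, 89°E

Convert each endpoint to a unit vector on the sphere (x = cos φ cos λ, y = cos φ sin λ, z = sin φ).
The central angle between the endpoints is δ = arccos(p₁·p₂) ≈ 2.293 rad (131.4°).
Interpolate at f = 0.67 with slerp weights a = sin((1−f)δ)/sin δ ≈ 0.915, b = sin(fδ)/sin δ ≈ 1.332.
p = a·p₁ + b·p₂ ≈ (0.011, 0.999, -0.035); φ = arcsin(p_z) ≈ -2.01°, λ = atan2(p_y, p_x) ≈ 89.34°.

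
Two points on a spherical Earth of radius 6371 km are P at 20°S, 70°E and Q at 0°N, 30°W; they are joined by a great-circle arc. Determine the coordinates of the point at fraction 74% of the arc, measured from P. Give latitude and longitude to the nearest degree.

≈ 9°S, 6°W

Convert each endpoint to a unit vector on the sphere (x = cos φ cos λ, y = cos φ sin λ, z = sin φ).
The central angle between the endpoints is δ = arccos(p₁·p₂) ≈ 1.735 rad (99.4°).
Interpolate at f = 0.74 with slerp weights a = sin((1−f)δ)/sin δ ≈ 0.442, b = sin(fδ)/sin δ ≈ 0.972.
p = a·p₁ + b·p₂ ≈ (0.984, -0.096, -0.151); φ = arcsin(p_z) ≈ -8.69°, λ = atan2(p_y, p_x) ≈ -5.57°.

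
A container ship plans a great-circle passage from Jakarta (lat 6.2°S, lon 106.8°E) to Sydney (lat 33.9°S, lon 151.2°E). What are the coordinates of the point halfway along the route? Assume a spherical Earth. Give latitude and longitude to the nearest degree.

Write both endpoints as unit vectors p₁, p₂ with components (cos φ cos λ, cos φ sin λ, sin φ).
The central angle between the endpoints is δ = arccos(p₁·p₂) ≈ 0.863 rad (49.5°).
Interpolate at f = 1/2 with slerp weights a = sin((1−f)δ)/sin δ ≈ 0.551, b = sin(fδ)/sin δ ≈ 0.551.
p = a·p₁ + b·p₂ ≈ (-0.559, 0.744, -0.367); φ = arcsin(p_z) ≈ -21.50°, λ = atan2(p_y, p_x) ≈ 126.90°.

≈ lat 22°S, lon 127°E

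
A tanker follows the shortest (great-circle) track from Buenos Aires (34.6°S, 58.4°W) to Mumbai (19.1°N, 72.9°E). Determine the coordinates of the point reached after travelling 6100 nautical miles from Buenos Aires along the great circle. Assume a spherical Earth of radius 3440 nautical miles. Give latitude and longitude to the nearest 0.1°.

The haversine formula gives a central angle δ ≈ 2.345 rad (134.4°) between the endpoints. The total great-circle distance is δ·R ≈ 2.345 × 3440 ≈ 8067 nmi, so the target fraction is f = 6100/8067 ≈ 0.756.
Interpolate at f ≈ 0.756 with slerp weights a = sin((1−f)δ)/sin δ ≈ 0.757, b = sin(fδ)/sin δ ≈ 1.370.
p = a·p₁ + b·p₂ ≈ (0.707, 0.707, 0.019); φ = arcsin(p_z) ≈ 1.06°, λ = atan2(p_y, p_x) ≈ 44.99°.

≈ (1.1°N, 45.0°E)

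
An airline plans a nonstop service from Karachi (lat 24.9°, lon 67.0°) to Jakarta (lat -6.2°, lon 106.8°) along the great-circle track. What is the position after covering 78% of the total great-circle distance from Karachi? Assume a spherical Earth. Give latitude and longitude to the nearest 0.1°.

≈ lat 0.9°, lon 98.5°

Write both endpoints as unit vectors p₁, p₂ with components (cos φ cos λ, cos φ sin λ, sin φ).
The central angle between the endpoints is δ = arccos(p₁·p₂) ≈ 0.867 rad (49.7°).
Interpolate at f = 0.78 with slerp weights a = sin((1−f)δ)/sin δ ≈ 0.249, b = sin(fδ)/sin δ ≈ 0.821.
p = a·p₁ + b·p₂ ≈ (-0.148, 0.989, 0.016); φ = arcsin(p_z) ≈ 0.92°, λ = atan2(p_y, p_x) ≈ 98.50°.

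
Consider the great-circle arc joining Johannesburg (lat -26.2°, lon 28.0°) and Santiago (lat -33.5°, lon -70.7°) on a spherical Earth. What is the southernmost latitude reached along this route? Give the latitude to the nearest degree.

The great circle lies in the plane with unit normal n̂ = (p₁ × p₂)/|p₁ × p₂|.
Here n̂_z ≈ -0.746; the vertex latitude is φ_max = arccos|n̂_z| ≈ 41.8°.
Check via Clairaut: cos φ_max = |cos φ₁| · sin C = cos(26.2°)·sin(123.8°) ≈ 0.746, again giving ≈ 41.8°.

≈ -42°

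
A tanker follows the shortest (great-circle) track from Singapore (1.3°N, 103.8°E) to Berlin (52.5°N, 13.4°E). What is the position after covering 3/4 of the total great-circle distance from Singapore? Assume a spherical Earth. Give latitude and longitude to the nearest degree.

From cos δ = sin φ₁ sin φ₂ + cos φ₁ cos φ₂ cos Δλ, the central angle is δ ≈ 1.557 rad (89.2°).
Interpolate at f = 3/4 with slerp weights a = sin((1−f)δ)/sin δ ≈ 0.380, b = sin(fδ)/sin δ ≈ 0.920.
p = a·p₁ + b·p₂ ≈ (0.454, 0.498, 0.738); φ = arcsin(p_z) ≈ 47.60°, λ = atan2(p_y, p_x) ≈ 47.64°.

≈ 48°N, 48°E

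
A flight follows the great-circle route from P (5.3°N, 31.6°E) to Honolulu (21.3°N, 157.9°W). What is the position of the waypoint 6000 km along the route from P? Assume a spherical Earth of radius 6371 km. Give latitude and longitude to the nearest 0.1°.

≈ (54.6°N, 58.7°E)

Write both endpoints as unit vectors p₁, p₂ with components (cos φ cos λ, cos φ sin λ, sin φ).
The central angle between the endpoints is δ = arccos(p₁·p₂) ≈ 2.650 rad (151.8°). The total great-circle distance is δ·R ≈ 2.650 × 6371 ≈ 16881 km, so the target fraction is f = 6000/16881 ≈ 0.355.
Interpolate at f ≈ 0.355 with slerp weights a = sin((1−f)δ)/sin δ ≈ 2.097, b = sin(fδ)/sin δ ≈ 1.712.
p = a·p₁ + b·p₂ ≈ (0.301, 0.494, 0.816); φ = arcsin(p_z) ≈ 54.65°, λ = atan2(p_y, p_x) ≈ 58.67°.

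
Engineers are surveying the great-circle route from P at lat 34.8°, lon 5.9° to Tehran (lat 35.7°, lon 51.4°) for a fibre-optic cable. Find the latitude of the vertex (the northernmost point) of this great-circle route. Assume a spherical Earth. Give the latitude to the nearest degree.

The great circle lies in the plane with unit normal n̂ = (p₁ × p₂)/|p₁ × p₂|.
Here n̂_z ≈ +0.793; the vertex latitude is φ_max = arccos|n̂_z| ≈ 37.5°.

≈ 37°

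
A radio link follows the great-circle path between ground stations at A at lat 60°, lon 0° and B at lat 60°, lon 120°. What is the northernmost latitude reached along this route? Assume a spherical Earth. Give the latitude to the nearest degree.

The great circle lies in the plane with unit normal n̂ = (p₁ × p₂)/|p₁ × p₂|.
Here n̂_z ≈ +0.277; the vertex latitude is φ_max = arccos|n̂_z| ≈ 73.9°.

≈ 74°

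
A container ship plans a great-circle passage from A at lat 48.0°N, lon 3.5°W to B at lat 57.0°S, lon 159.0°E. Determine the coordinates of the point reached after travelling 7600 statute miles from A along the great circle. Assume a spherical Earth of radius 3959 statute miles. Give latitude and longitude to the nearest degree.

Write both endpoints as unit vectors p₁, p₂ with components (cos φ cos λ, cos φ sin λ, sin φ).
The central angle between the endpoints is δ = arccos(p₁·p₂) ≈ 2.899 rad (166.1°). The total great-circle distance is δ·R ≈ 2.899 × 3959 ≈ 11479 mi, so the target fraction is f = 7600/11479 ≈ 0.662.
Interpolate at f ≈ 0.662 with slerp weights a = sin((1−f)δ)/sin δ ≈ 3.463, b = sin(fδ)/sin δ ≈ 3.919.
p = a·p₁ + b·p₂ ≈ (0.320, 0.623, -0.713); φ = arcsin(p_z) ≈ -45.51°, λ = atan2(p_y, p_x) ≈ 62.83°.

≈ lat 46°S, lon 63°E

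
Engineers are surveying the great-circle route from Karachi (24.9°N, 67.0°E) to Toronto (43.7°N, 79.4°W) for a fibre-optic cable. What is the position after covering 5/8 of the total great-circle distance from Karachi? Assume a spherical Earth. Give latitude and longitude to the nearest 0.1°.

≈ 67.8°N, 18.8°W

Write both endpoints as unit vectors p₁, p₂ with components (cos φ cos λ, cos φ sin λ, sin φ).
The central angle between the endpoints is δ = arccos(p₁·p₂) ≈ 1.829 rad (104.8°).
Interpolate at f = 5/8 with slerp weights a = sin((1−f)δ)/sin δ ≈ 0.655, b = sin(fδ)/sin δ ≈ 0.941.
p = a·p₁ + b·p₂ ≈ (0.357, -0.122, 0.926); φ = arcsin(p_z) ≈ 67.82°, λ = atan2(p_y, p_x) ≈ -18.83°.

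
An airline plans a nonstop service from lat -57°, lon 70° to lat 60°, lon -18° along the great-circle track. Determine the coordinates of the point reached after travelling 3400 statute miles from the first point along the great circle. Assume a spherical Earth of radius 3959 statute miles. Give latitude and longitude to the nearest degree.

≈ lat -15°, lon 36°

Convert each endpoint to a unit vector on the sphere (x = cos φ cos λ, y = cos φ sin λ, z = sin φ).
The central angle between the endpoints is δ = arccos(p₁·p₂) ≈ 2.370 rad (135.8°). The total great-circle distance is δ·R ≈ 2.370 × 3959 ≈ 9383 mi, so the target fraction is f = 3400/9383 ≈ 0.362.
Interpolate at f ≈ 0.362 with slerp weights a = sin((1−f)δ)/sin δ ≈ 1.432, b = sin(fδ)/sin δ ≈ 1.086.
p = a·p₁ + b·p₂ ≈ (0.783, 0.565, -0.260); φ = arcsin(p_z) ≈ -15.09°, λ = atan2(p_y, p_x) ≈ 35.81°.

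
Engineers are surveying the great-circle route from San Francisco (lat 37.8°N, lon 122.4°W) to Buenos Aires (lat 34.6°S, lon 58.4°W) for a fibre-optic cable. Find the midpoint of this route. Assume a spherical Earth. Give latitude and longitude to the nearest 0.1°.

The haversine formula gives a central angle δ ≈ 1.634 rad (93.6°) between the endpoints.
Interpolate at f = 1/2 with slerp weights a = sin((1−f)δ)/sin δ ≈ 0.730, b = sin(fδ)/sin δ ≈ 0.730.
p = a·p₁ + b·p₂ ≈ (0.006, -0.999, 0.033); φ = arcsin(p_z) ≈ 1.89°, λ = atan2(p_y, p_x) ≈ -89.67°.

≈ lat 1.9°N, lon 89.7°W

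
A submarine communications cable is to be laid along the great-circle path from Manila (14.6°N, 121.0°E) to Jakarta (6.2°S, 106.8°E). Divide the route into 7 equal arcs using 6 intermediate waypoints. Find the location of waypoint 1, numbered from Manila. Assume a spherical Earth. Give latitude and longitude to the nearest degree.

≈ 12°N, 119°E

Convert each endpoint to a unit vector on the sphere (x = cos φ cos λ, y = cos φ sin λ, z = sin φ).
The central angle between the endpoints is δ = arccos(p₁·p₂) ≈ 0.438 rad (25.1°).
Interpolate at f = 1/7 with slerp weights a = sin((1−f)δ)/sin δ ≈ 0.865, b = sin(fδ)/sin δ ≈ 0.147.
p = a·p₁ + b·p₂ ≈ (-0.473, 0.857, 0.202); φ = arcsin(p_z) ≈ 11.65°, λ = atan2(p_y, p_x) ≈ 118.90°.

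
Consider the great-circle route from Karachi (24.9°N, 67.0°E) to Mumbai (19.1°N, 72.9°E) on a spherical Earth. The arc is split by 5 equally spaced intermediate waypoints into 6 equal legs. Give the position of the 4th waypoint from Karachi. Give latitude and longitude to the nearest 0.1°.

Write both endpoints as unit vectors p₁, p₂ with components (cos φ cos λ, cos φ sin λ, sin φ).
The central angle between the endpoints is δ = arccos(p₁·p₂) ≈ 0.139 rad (8.0°).
Interpolate at f = 4/6 with slerp weights a = sin((1−f)δ)/sin δ ≈ 0.334, b = sin(fδ)/sin δ ≈ 0.668.
p = a·p₁ + b·p₂ ≈ (0.304, 0.882, 0.359); φ = arcsin(p_z) ≈ 21.06°, λ = atan2(p_y, p_x) ≈ 70.99°.

≈ 21.1°N, 71.0°E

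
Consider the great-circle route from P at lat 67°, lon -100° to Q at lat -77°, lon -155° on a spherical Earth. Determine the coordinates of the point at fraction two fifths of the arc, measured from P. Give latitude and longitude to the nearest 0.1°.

≈ lat 9.1°, lon -117.5°

From cos δ = sin φ₁ sin φ₂ + cos φ₁ cos φ₂ cos Δλ, the central angle is δ ≈ 2.580 rad (147.8°).
Interpolate at f = 2/5 with slerp weights a = sin((1−f)δ)/sin δ ≈ 1.878, b = sin(fδ)/sin δ ≈ 1.612.
p = a·p₁ + b·p₂ ≈ (-0.456, -0.876, 0.158); φ = arcsin(p_z) ≈ 9.07°, λ = atan2(p_y, p_x) ≈ -117.51°.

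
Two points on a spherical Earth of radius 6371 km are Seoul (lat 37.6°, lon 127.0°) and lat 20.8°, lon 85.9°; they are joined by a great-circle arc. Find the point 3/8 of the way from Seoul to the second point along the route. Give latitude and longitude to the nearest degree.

≈ lat 33°, lon 110°

Write both endpoints as unit vectors p₁, p₂ with components (cos φ cos λ, cos φ sin λ, sin φ).
The central angle between the endpoints is δ = arccos(p₁·p₂) ≈ 0.684 rad (39.2°).
Interpolate at f = 3/8 with slerp weights a = sin((1−f)δ)/sin δ ≈ 0.656, b = sin(fδ)/sin δ ≈ 0.402.
p = a·p₁ + b·p₂ ≈ (-0.286, 0.790, 0.543); φ = arcsin(p_z) ≈ 32.88°, λ = atan2(p_y, p_x) ≈ 109.91°.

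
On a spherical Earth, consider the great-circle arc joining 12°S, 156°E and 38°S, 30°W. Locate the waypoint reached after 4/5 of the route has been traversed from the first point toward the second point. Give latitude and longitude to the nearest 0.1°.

≈ 63.5°S, 37.5°W

Write both endpoints as unit vectors p₁, p₂ with components (cos φ cos λ, cos φ sin λ, sin φ).
The central angle between the endpoints is δ = arccos(p₁·p₂) ≈ 2.263 rad (129.7°).
Interpolate at f = 4/5 with slerp weights a = sin((1−f)δ)/sin δ ≈ 0.568, b = sin(fδ)/sin δ ≈ 1.262.
p = a·p₁ + b·p₂ ≈ (0.354, -0.271, -0.895); φ = arcsin(p_z) ≈ -63.54°, λ = atan2(p_y, p_x) ≈ -37.49°.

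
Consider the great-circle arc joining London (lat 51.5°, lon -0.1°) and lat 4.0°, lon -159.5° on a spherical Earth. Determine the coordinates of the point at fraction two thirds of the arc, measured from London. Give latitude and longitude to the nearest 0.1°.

From cos δ = sin φ₁ sin φ₂ + cos φ₁ cos φ₂ cos Δλ, the central angle is δ ≈ 2.126 rad (121.8°).
Interpolate at f = 2/3 with slerp weights a = sin((1−f)δ)/sin δ ≈ 0.765, b = sin(fδ)/sin δ ≈ 1.163.
p = a·p₁ + b·p₂ ≈ (-0.610, -0.407, 0.680); φ = arcsin(p_z) ≈ 42.86°, λ = atan2(p_y, p_x) ≈ -146.28°.

≈ lat 42.9°, lon -146.3°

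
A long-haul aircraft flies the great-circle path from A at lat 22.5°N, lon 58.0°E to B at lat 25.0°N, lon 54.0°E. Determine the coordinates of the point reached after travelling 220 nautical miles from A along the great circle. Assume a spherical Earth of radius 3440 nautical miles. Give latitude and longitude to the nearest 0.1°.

From cos δ = sin φ₁ sin φ₂ + cos φ₁ cos φ₂ cos Δλ, the central angle is δ ≈ 0.077 rad (4.4°). The total great-circle distance is δ·R ≈ 0.077 × 3440 ≈ 266 nmi, so the target fraction is f = 220/266 ≈ 0.827.
Interpolate at f ≈ 0.827 with slerp weights a = sin((1−f)δ)/sin δ ≈ 0.174, b = sin(fδ)/sin δ ≈ 0.827.
p = a·p₁ + b·p₂ ≈ (0.525, 0.742, 0.416); φ = arcsin(p_z) ≈ 24.57°, λ = atan2(p_y, p_x) ≈ 54.70°.

≈ lat 24.6°N, lon 54.7°E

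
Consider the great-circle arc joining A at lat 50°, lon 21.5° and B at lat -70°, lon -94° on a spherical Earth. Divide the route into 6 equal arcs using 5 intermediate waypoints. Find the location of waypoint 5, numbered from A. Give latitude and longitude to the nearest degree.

≈ lat -59°, lon -42°

Write both endpoints as unit vectors p₁, p₂ with components (cos φ cos λ, cos φ sin λ, sin φ).
The central angle between the endpoints is δ = arccos(p₁·p₂) ≈ 2.523 rad (144.5°).
Interpolate at f = 5/6 with slerp weights a = sin((1−f)δ)/sin δ ≈ 0.704, b = sin(fδ)/sin δ ≈ 1.486.
p = a·p₁ + b·p₂ ≈ (0.385, -0.341, -0.857); φ = arcsin(p_z) ≈ -59.02°, λ = atan2(p_y, p_x) ≈ -41.53°.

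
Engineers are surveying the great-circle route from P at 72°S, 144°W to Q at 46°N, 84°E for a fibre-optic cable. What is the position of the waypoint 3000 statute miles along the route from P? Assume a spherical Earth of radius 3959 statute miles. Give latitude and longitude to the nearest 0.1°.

Write both endpoints as unit vectors p₁, p₂ with components (cos φ cos λ, cos φ sin λ, sin φ).
The central angle between the endpoints is δ = arccos(p₁·p₂) ≈ 2.546 rad (145.9°). The total great-circle distance is δ·R ≈ 2.546 × 3959 ≈ 10079 mi, so the target fraction is f = 3000/10079 ≈ 0.298.
Interpolate at f ≈ 0.298 with slerp weights a = sin((1−f)δ)/sin δ ≈ 1.740, b = sin(fδ)/sin δ ≈ 1.225.
p = a·p₁ + b·p₂ ≈ (-0.346, 0.530, -0.774); φ = arcsin(p_z) ≈ -50.72°, λ = atan2(p_y, p_x) ≈ 123.14°.

≈ 50.7°S, 123.1°E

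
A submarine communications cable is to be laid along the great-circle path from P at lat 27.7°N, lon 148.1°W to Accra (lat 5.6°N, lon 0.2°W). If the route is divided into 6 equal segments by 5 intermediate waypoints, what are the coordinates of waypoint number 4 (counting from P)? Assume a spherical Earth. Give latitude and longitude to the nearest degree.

≈ lat 37°N, lon 36°W

From cos δ = sin φ₁ sin φ₂ + cos φ₁ cos φ₂ cos Δλ, the central angle is δ ≈ 2.348 rad (134.5°).
Interpolate at f = 4/6 with slerp weights a = sin((1−f)δ)/sin δ ≈ 0.989, b = sin(fδ)/sin δ ≈ 1.402.
p = a·p₁ + b·p₂ ≈ (0.652, -0.468, 0.597); φ = arcsin(p_z) ≈ 36.62°, λ = atan2(p_y, p_x) ≈ -35.63°.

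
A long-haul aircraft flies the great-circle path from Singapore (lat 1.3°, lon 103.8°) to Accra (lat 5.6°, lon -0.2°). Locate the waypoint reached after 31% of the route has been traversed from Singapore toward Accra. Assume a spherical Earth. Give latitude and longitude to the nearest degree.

From cos δ = sin φ₁ sin φ₂ + cos φ₁ cos φ₂ cos Δλ, the central angle is δ ≈ 1.812 rad (103.8°).
Interpolate at f = 0.31 with slerp weights a = sin((1−f)δ)/sin δ ≈ 0.977, b = sin(fδ)/sin δ ≈ 0.548.
p = a·p₁ + b·p₂ ≈ (0.313, 0.947, 0.076); φ = arcsin(p_z) ≈ 4.34°, λ = atan2(p_y, p_x) ≈ 71.72°.

≈ lat 4°, lon 72°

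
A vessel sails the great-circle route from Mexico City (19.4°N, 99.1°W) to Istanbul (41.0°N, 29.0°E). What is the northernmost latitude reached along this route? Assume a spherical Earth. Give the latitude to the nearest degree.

The great circle lies in the plane with unit normal n̂ = (p₁ × p₂)/|p₁ × p₂|.
Here n̂_z ≈ +0.574; the vertex latitude is φ_max = arccos|n̂_z| ≈ 54.9°.
Check via Clairaut: cos φ_max = |cos φ₁| · sin C = cos(19.4°)·sin(37.5°) ≈ 0.574, again giving ≈ 54.9°.

≈ 55°N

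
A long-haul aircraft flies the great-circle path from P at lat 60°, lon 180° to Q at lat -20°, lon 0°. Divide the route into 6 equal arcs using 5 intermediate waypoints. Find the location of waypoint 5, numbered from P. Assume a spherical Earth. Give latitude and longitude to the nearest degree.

Write both endpoints as unit vectors p₁, p₂ with components (cos φ cos λ, cos φ sin λ, sin φ).
The central angle between the endpoints is δ = arccos(p₁·p₂) ≈ 2.443 rad (140.0°).
Interpolate at f = 5/6 with slerp weights a = sin((1−f)δ)/sin δ ≈ 0.616, b = sin(fδ)/sin δ ≈ 1.390.
p = a·p₁ + b·p₂ ≈ (0.998, -0.000, 0.058); φ = arcsin(p_z) ≈ 3.33°, λ = atan2(p_y, p_x) ≈ -0.00°.

≈ lat 3°, lon 0°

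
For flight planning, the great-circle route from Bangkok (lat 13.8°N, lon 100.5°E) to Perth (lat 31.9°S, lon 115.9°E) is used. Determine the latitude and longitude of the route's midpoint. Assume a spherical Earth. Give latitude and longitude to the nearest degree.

≈ lat 9°S, lon 108°E

Convert each endpoint to a unit vector on the sphere (x = cos φ cos λ, y = cos φ sin λ, z = sin φ).
The central angle between the endpoints is δ = arccos(p₁·p₂) ≈ 0.838 rad (48.0°).
Interpolate at f = 1/2 with slerp weights a = sin((1−f)δ)/sin δ ≈ 0.547, b = sin(fδ)/sin δ ≈ 0.547.
p = a·p₁ + b·p₂ ≈ (-0.300, 0.941, -0.159); φ = arcsin(p_z) ≈ -9.13°, λ = atan2(p_y, p_x) ≈ 107.68°.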